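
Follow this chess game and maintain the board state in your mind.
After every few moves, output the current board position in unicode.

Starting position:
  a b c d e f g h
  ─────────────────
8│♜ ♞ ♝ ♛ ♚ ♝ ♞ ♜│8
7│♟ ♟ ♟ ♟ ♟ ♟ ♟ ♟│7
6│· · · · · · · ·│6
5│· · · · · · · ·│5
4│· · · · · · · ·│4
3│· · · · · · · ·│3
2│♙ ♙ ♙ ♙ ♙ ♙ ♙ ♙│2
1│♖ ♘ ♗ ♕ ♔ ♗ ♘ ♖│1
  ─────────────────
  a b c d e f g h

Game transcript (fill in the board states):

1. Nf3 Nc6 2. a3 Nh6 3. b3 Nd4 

  a b c d e f g h
  ─────────────────
8│♜ · ♝ ♛ ♚ ♝ · ♜│8
7│♟ ♟ ♟ ♟ ♟ ♟ ♟ ♟│7
6│· · · · · · · ♞│6
5│· · · · · · · ·│5
4│· · · ♞ · · · ·│4
3│♙ ♙ · · · ♘ · ·│3
2│· · ♙ ♙ ♙ ♙ ♙ ♙│2
1│♖ ♘ ♗ ♕ ♔ ♗ · ♖│1
  ─────────────────
  a b c d e f g h

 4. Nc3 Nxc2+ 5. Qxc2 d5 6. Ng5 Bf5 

  a b c d e f g h
  ─────────────────
8│♜ · · ♛ ♚ ♝ · ♜│8
7│♟ ♟ ♟ · ♟ ♟ ♟ ♟│7
6│· · · · · · · ♞│6
5│· · · ♟ · ♝ ♘ ·│5
4│· · · · · · · ·│4
3│♙ ♙ ♘ · · · · ·│3
2│· · ♕ ♙ ♙ ♙ ♙ ♙│2
1│♖ · ♗ · ♔ ♗ · ♖│1
  ─────────────────
  a b c d e f g h

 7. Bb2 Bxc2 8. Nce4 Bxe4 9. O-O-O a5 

  a b c d e f g h
  ─────────────────
8│♜ · · ♛ ♚ ♝ · ♜│8
7│· ♟ ♟ · ♟ ♟ ♟ ♟│7
6│· · · · · · · ♞│6
5│♟ · · ♟ · · ♘ ·│5
4│· · · · ♝ · · ·│4
3│♙ ♙ · · · · · ·│3
2│· ♗ · ♙ ♙ ♙ ♙ ♙│2
1│· · ♔ ♖ · ♗ · ♖│1
  ─────────────────
  a b c d e f g h

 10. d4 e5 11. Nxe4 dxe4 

  a b c d e f g h
  ─────────────────
8│♜ · · ♛ ♚ ♝ · ♜│8
7│· ♟ ♟ · · ♟ ♟ ♟│7
6│· · · · · · · ♞│6
5│♟ · · · ♟ · · ·│5
4│· · · ♙ ♟ · · ·│4
3│♙ ♙ · · · · · ·│3
2│· ♗ · · ♙ ♙ ♙ ♙│2
1│· · ♔ ♖ · ♗ · ♖│1
  ─────────────────
  a b c d e f g h


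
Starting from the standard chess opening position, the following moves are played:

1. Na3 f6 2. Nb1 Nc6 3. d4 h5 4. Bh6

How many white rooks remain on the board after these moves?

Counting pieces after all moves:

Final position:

  a b c d e f g h
  ─────────────────
8│♜ · ♝ ♛ ♚ ♝ ♞ ♜│8
7│♟ ♟ ♟ ♟ ♟ · ♟ ·│7
6│· · ♞ · · ♟ · ♗│6
5│· · · · · · · ♟│5
4│· · · ♙ · · · ·│4
3│· · · · · · · ·│3
2│♙ ♙ ♙ · ♙ ♙ ♙ ♙│2
1│♖ ♘ · ♕ ♔ ♗ ♘ ♖│1
  ─────────────────
  a b c d e f g h


2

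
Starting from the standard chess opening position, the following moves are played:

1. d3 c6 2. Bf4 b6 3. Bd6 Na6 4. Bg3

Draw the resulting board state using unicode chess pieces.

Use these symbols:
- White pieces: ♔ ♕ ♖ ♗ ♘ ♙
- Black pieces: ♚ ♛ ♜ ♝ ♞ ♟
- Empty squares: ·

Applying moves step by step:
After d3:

♜ ♞ ♝ ♛ ♚ ♝ ♞ ♜
♟ ♟ ♟ ♟ ♟ ♟ ♟ ♟
· · · · · · · ·
· · · · · · · ·
· · · · · · · ·
· · · ♙ · · · ·
♙ ♙ ♙ · ♙ ♙ ♙ ♙
♖ ♘ ♗ ♕ ♔ ♗ ♘ ♖


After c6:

♜ ♞ ♝ ♛ ♚ ♝ ♞ ♜
♟ ♟ · ♟ ♟ ♟ ♟ ♟
· · ♟ · · · · ·
· · · · · · · ·
· · · · · · · ·
· · · ♙ · · · ·
♙ ♙ ♙ · ♙ ♙ ♙ ♙
♖ ♘ ♗ ♕ ♔ ♗ ♘ ♖


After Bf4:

♜ ♞ ♝ ♛ ♚ ♝ ♞ ♜
♟ ♟ · ♟ ♟ ♟ ♟ ♟
· · ♟ · · · · ·
· · · · · · · ·
· · · · · ♗ · ·
· · · ♙ · · · ·
♙ ♙ ♙ · ♙ ♙ ♙ ♙
♖ ♘ · ♕ ♔ ♗ ♘ ♖


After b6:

♜ ♞ ♝ ♛ ♚ ♝ ♞ ♜
♟ · · ♟ ♟ ♟ ♟ ♟
· ♟ ♟ · · · · ·
· · · · · · · ·
· · · · · ♗ · ·
· · · ♙ · · · ·
♙ ♙ ♙ · ♙ ♙ ♙ ♙
♖ ♘ · ♕ ♔ ♗ ♘ ♖


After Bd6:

♜ ♞ ♝ ♛ ♚ ♝ ♞ ♜
♟ · · ♟ ♟ ♟ ♟ ♟
· ♟ ♟ ♗ · · · ·
· · · · · · · ·
· · · · · · · ·
· · · ♙ · · · ·
♙ ♙ ♙ · ♙ ♙ ♙ ♙
♖ ♘ · ♕ ♔ ♗ ♘ ♖


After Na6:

♜ · ♝ ♛ ♚ ♝ ♞ ♜
♟ · · ♟ ♟ ♟ ♟ ♟
♞ ♟ ♟ ♗ · · · ·
· · · · · · · ·
· · · · · · · ·
· · · ♙ · · · ·
♙ ♙ ♙ · ♙ ♙ ♙ ♙
♖ ♘ · ♕ ♔ ♗ ♘ ♖


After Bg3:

♜ · ♝ ♛ ♚ ♝ ♞ ♜
♟ · · ♟ ♟ ♟ ♟ ♟
♞ ♟ ♟ · · · · ·
· · · · · · · ·
· · · · · · · ·
· · · ♙ · · ♗ ·
♙ ♙ ♙ · ♙ ♙ ♙ ♙
♖ ♘ · ♕ ♔ ♗ ♘ ♖



  a b c d e f g h
  ─────────────────
8│♜ · ♝ ♛ ♚ ♝ ♞ ♜│8
7│♟ · · ♟ ♟ ♟ ♟ ♟│7
6│♞ ♟ ♟ · · · · ·│6
5│· · · · · · · ·│5
4│· · · · · · · ·│4
3│· · · ♙ · · ♗ ·│3
2│♙ ♙ ♙ · ♙ ♙ ♙ ♙│2
1│♖ ♘ · ♕ ♔ ♗ ♘ ♖│1
  ─────────────────
  a b c d e f g h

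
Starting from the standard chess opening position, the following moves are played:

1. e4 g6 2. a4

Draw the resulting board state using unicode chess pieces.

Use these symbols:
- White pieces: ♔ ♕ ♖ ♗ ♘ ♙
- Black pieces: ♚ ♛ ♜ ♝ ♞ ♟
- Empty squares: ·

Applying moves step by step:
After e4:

♜ ♞ ♝ ♛ ♚ ♝ ♞ ♜
♟ ♟ ♟ ♟ ♟ ♟ ♟ ♟
· · · · · · · ·
· · · · · · · ·
· · · · ♙ · · ·
· · · · · · · ·
♙ ♙ ♙ ♙ · ♙ ♙ ♙
♖ ♘ ♗ ♕ ♔ ♗ ♘ ♖


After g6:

♜ ♞ ♝ ♛ ♚ ♝ ♞ ♜
♟ ♟ ♟ ♟ ♟ ♟ · ♟
· · · · · · ♟ ·
· · · · · · · ·
· · · · ♙ · · ·
· · · · · · · ·
♙ ♙ ♙ ♙ · ♙ ♙ ♙
♖ ♘ ♗ ♕ ♔ ♗ ♘ ♖


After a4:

♜ ♞ ♝ ♛ ♚ ♝ ♞ ♜
♟ ♟ ♟ ♟ ♟ ♟ · ♟
· · · · · · ♟ ·
· · · · · · · ·
♙ · · · ♙ · · ·
· · · · · · · ·
· ♙ ♙ ♙ · ♙ ♙ ♙
♖ ♘ ♗ ♕ ♔ ♗ ♘ ♖



  a b c d e f g h
  ─────────────────
8│♜ ♞ ♝ ♛ ♚ ♝ ♞ ♜│8
7│♟ ♟ ♟ ♟ ♟ ♟ · ♟│7
6│· · · · · · ♟ ·│6
5│· · · · · · · ·│5
4│♙ · · · ♙ · · ·│4
3│· · · · · · · ·│3
2│· ♙ ♙ ♙ · ♙ ♙ ♙│2
1│♖ ♘ ♗ ♕ ♔ ♗ ♘ ♖│1
  ─────────────────
  a b c d e f g h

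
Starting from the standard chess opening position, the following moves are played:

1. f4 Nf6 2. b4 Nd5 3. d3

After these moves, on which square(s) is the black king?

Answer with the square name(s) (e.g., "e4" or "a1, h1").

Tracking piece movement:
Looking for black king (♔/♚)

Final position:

  a b c d e f g h
  ─────────────────
8│♜ ♞ ♝ ♛ ♚ ♝ · ♜│8
7│♟ ♟ ♟ ♟ ♟ ♟ ♟ ♟│7
6│· · · · · · · ·│6
5│· · · ♞ · · · ·│5
4│· ♙ · · · ♙ · ·│4
3│· · · ♙ · · · ·│3
2│♙ · ♙ · ♙ · ♙ ♙│2
1│♖ ♘ ♗ ♕ ♔ ♗ ♘ ♖│1
  ─────────────────
  a b c d e f g h


e8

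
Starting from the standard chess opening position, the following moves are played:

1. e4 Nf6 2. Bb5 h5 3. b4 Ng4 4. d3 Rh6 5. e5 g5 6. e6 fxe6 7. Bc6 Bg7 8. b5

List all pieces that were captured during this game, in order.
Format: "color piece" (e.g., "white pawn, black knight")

Tracking captures:
  fxe6: captured white pawn

white pawn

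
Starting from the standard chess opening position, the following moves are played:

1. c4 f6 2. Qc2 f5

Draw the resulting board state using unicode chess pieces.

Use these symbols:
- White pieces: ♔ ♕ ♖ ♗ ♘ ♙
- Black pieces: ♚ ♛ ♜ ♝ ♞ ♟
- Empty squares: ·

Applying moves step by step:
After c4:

♜ ♞ ♝ ♛ ♚ ♝ ♞ ♜
♟ ♟ ♟ ♟ ♟ ♟ ♟ ♟
· · · · · · · ·
· · · · · · · ·
· · ♙ · · · · ·
· · · · · · · ·
♙ ♙ · ♙ ♙ ♙ ♙ ♙
♖ ♘ ♗ ♕ ♔ ♗ ♘ ♖


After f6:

♜ ♞ ♝ ♛ ♚ ♝ ♞ ♜
♟ ♟ ♟ ♟ ♟ · ♟ ♟
· · · · · ♟ · ·
· · · · · · · ·
· · ♙ · · · · ·
· · · · · · · ·
♙ ♙ · ♙ ♙ ♙ ♙ ♙
♖ ♘ ♗ ♕ ♔ ♗ ♘ ♖


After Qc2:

♜ ♞ ♝ ♛ ♚ ♝ ♞ ♜
♟ ♟ ♟ ♟ ♟ · ♟ ♟
· · · · · ♟ · ·
· · · · · · · ·
· · ♙ · · · · ·
· · · · · · · ·
♙ ♙ ♕ ♙ ♙ ♙ ♙ ♙
♖ ♘ ♗ · ♔ ♗ ♘ ♖


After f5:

♜ ♞ ♝ ♛ ♚ ♝ ♞ ♜
♟ ♟ ♟ ♟ ♟ · ♟ ♟
· · · · · · · ·
· · · · · ♟ · ·
· · ♙ · · · · ·
· · · · · · · ·
♙ ♙ ♕ ♙ ♙ ♙ ♙ ♙
♖ ♘ ♗ · ♔ ♗ ♘ ♖



  a b c d e f g h
  ─────────────────
8│♜ ♞ ♝ ♛ ♚ ♝ ♞ ♜│8
7│♟ ♟ ♟ ♟ ♟ · ♟ ♟│7
6│· · · · · · · ·│6
5│· · · · · ♟ · ·│5
4│· · ♙ · · · · ·│4
3│· · · · · · · ·│3
2│♙ ♙ ♕ ♙ ♙ ♙ ♙ ♙│2
1│♖ ♘ ♗ · ♔ ♗ ♘ ♖│1
  ─────────────────
  a b c d e f g h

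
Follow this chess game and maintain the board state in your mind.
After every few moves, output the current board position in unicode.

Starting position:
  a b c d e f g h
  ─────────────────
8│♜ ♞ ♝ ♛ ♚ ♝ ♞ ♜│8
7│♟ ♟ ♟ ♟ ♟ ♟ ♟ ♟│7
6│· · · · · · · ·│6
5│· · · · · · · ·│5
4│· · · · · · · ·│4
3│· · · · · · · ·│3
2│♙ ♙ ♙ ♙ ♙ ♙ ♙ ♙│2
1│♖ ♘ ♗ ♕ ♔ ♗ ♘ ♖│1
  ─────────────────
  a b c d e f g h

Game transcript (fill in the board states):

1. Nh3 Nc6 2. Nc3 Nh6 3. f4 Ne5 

  a b c d e f g h
  ─────────────────
8│♜ · ♝ ♛ ♚ ♝ · ♜│8
7│♟ ♟ ♟ ♟ ♟ ♟ ♟ ♟│7
6│· · · · · · · ♞│6
5│· · · · ♞ · · ·│5
4│· · · · · ♙ · ·│4
3│· · ♘ · · · · ♘│3
2│♙ ♙ ♙ ♙ ♙ · ♙ ♙│2
1│♖ · ♗ ♕ ♔ ♗ · ♖│1
  ─────────────────
  a b c d e f g h

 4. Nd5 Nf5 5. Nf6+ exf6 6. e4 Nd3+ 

  a b c d e f g h
  ─────────────────
8│♜ · ♝ ♛ ♚ ♝ · ♜│8
7│♟ ♟ ♟ ♟ · ♟ ♟ ♟│7
6│· · · · · ♟ · ·│6
5│· · · · · ♞ · ·│5
4│· · · · ♙ ♙ · ·│4
3│· · · ♞ · · · ♘│3
2│♙ ♙ ♙ ♙ · · ♙ ♙│2
1│♖ · ♗ ♕ ♔ ♗ · ♖│1
  ─────────────────
  a b c d e f g h

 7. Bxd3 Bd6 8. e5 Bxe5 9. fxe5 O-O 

  a b c d e f g h
  ─────────────────
8│♜ · ♝ ♛ · ♜ ♚ ·│8
7│♟ ♟ ♟ ♟ · ♟ ♟ ♟│7
6│· · · · · ♟ · ·│6
5│· · · · ♙ ♞ · ·│5
4│· · · · · · · ·│4
3│· · · ♗ · · · ♘│3
2│♙ ♙ ♙ ♙ · · ♙ ♙│2
1│♖ · ♗ ♕ ♔ · · ♖│1
  ─────────────────
  a b c d e f g h

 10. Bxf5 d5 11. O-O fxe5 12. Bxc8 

  a b c d e f g h
  ─────────────────
8│♜ · ♗ ♛ · ♜ ♚ ·│8
7│♟ ♟ ♟ · · ♟ ♟ ♟│7
6│· · · · · · · ·│6
5│· · · ♟ ♟ · · ·│5
4│· · · · · · · ·│4
3│· · · · · · · ♘│3
2│♙ ♙ ♙ ♙ · · ♙ ♙│2
1│♖ · ♗ ♕ · ♖ ♔ ·│1
  ─────────────────
  a b c d e f g h


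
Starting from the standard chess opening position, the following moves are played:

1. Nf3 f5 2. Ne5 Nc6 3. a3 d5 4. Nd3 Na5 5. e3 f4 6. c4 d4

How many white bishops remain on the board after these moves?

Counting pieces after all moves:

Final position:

  a b c d e f g h
  ─────────────────
8│♜ · ♝ ♛ ♚ ♝ ♞ ♜│8
7│♟ ♟ ♟ · ♟ · ♟ ♟│7
6│· · · · · · · ·│6
5│♞ · · · · · · ·│5
4│· · ♙ ♟ · ♟ · ·│4
3│♙ · · ♘ ♙ · · ·│3
2│· ♙ · ♙ · ♙ ♙ ♙│2
1│♖ ♘ ♗ ♕ ♔ ♗ · ♖│1
  ─────────────────
  a b c d e f g h


2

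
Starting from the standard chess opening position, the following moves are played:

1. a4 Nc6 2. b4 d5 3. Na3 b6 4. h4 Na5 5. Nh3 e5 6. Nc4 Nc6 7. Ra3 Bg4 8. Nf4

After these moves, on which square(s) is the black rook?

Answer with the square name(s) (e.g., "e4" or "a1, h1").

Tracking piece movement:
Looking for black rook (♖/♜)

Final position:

  a b c d e f g h
  ─────────────────
8│♜ · · ♛ ♚ ♝ ♞ ♜│8
7│♟ · ♟ · · ♟ ♟ ♟│7
6│· ♟ ♞ · · · · ·│6
5│· · · ♟ ♟ · · ·│5
4│♙ ♙ ♘ · · ♘ ♝ ♙│4
3│♖ · · · · · · ·│3
2│· · ♙ ♙ ♙ ♙ ♙ ·│2
1│· · ♗ ♕ ♔ ♗ · ♖│1
  ─────────────────
  a b c d e f g h


a8, h8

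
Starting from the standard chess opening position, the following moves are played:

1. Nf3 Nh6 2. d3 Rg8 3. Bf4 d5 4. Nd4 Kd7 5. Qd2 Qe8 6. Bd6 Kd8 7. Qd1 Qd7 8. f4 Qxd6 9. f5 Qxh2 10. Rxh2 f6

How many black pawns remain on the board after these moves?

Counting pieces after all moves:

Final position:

  a b c d e f g h
  ─────────────────
8│♜ ♞ ♝ ♚ · ♝ ♜ ·│8
7│♟ ♟ ♟ · ♟ · ♟ ♟│7
6│· · · · · ♟ · ♞│6
5│· · · ♟ · ♙ · ·│5
4│· · · ♘ · · · ·│4
3│· · · ♙ · · · ·│3
2│♙ ♙ ♙ · ♙ · ♙ ♖│2
1│♖ ♘ · ♕ ♔ ♗ · ·│1
  ─────────────────
  a b c d e f g h


8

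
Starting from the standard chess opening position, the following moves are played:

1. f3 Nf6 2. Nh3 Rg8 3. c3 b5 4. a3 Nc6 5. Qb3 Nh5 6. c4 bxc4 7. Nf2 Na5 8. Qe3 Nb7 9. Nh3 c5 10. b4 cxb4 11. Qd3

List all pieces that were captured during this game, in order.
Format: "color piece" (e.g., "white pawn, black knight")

Tracking captures:
  bxc4: captured white pawn
  cxb4: captured white pawn

white pawn, white pawn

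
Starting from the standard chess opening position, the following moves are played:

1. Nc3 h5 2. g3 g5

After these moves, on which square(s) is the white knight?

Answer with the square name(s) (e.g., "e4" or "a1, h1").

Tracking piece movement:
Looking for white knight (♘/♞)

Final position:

  a b c d e f g h
  ─────────────────
8│♜ ♞ ♝ ♛ ♚ ♝ ♞ ♜│8
7│♟ ♟ ♟ ♟ ♟ ♟ · ·│7
6│· · · · · · · ·│6
5│· · · · · · ♟ ♟│5
4│· · · · · · · ·│4
3│· · ♘ · · · ♙ ·│3
2│♙ ♙ ♙ ♙ ♙ ♙ · ♙│2
1│♖ · ♗ ♕ ♔ ♗ ♘ ♖│1
  ─────────────────
  a b c d e f g h


c3, g1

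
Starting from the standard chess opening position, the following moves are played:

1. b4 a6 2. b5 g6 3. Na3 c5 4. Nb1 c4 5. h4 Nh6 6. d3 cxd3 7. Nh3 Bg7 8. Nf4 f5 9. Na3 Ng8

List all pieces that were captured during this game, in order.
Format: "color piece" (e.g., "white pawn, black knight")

Tracking captures:
  cxd3: captured white pawn

white pawn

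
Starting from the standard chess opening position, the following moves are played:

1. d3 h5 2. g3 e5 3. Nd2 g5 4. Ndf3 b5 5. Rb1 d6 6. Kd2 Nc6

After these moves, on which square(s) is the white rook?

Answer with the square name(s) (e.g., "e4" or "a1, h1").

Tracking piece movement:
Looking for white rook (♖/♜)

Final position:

  a b c d e f g h
  ─────────────────
8│♜ · ♝ ♛ ♚ ♝ ♞ ♜│8
7│♟ · ♟ · · ♟ · ·│7
6│· · ♞ ♟ · · · ·│6
5│· ♟ · · ♟ · ♟ ♟│5
4│· · · · · · · ·│4
3│· · · ♙ · ♘ ♙ ·│3
2│♙ ♙ ♙ ♔ ♙ ♙ · ♙│2
1│· ♖ ♗ ♕ · ♗ ♘ ♖│1
  ─────────────────
  a b c d e f g h


b1, h1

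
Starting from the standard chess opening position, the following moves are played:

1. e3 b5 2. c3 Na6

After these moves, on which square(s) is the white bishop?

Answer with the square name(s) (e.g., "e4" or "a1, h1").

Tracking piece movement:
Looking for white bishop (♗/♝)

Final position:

  a b c d e f g h
  ─────────────────
8│♜ · ♝ ♛ ♚ ♝ ♞ ♜│8
7│♟ · ♟ ♟ ♟ ♟ ♟ ♟│7
6│♞ · · · · · · ·│6
5│· ♟ · · · · · ·│5
4│· · · · · · · ·│4
3│· · ♙ · ♙ · · ·│3
2│♙ ♙ · ♙ · ♙ ♙ ♙│2
1│♖ ♘ ♗ ♕ ♔ ♗ ♘ ♖│1
  ─────────────────
  a b c d e f g h


c1, f1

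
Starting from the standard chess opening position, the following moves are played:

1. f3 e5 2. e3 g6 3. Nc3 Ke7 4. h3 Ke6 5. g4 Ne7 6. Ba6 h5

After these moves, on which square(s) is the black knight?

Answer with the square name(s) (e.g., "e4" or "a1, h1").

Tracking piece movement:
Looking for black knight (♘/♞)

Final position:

  a b c d e f g h
  ─────────────────
8│♜ ♞ ♝ ♛ · ♝ · ♜│8
7│♟ ♟ ♟ ♟ ♞ ♟ · ·│7
6│♗ · · · ♚ · ♟ ·│6
5│· · · · ♟ · · ♟│5
4│· · · · · · ♙ ·│4
3│· · ♘ · ♙ ♙ · ♙│3
2│♙ ♙ ♙ ♙ · · · ·│2
1│♖ · ♗ ♕ ♔ · ♘ ♖│1
  ─────────────────
  a b c d e f g h


b8, e7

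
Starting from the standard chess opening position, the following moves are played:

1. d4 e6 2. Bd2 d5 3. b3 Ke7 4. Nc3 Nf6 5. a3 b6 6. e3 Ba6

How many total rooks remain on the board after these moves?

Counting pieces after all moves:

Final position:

  a b c d e f g h
  ─────────────────
8│♜ ♞ · ♛ · ♝ · ♜│8
7│♟ · ♟ · ♚ ♟ ♟ ♟│7
6│♝ ♟ · · ♟ ♞ · ·│6
5│· · · ♟ · · · ·│5
4│· · · ♙ · · · ·│4
3│♙ ♙ ♘ · ♙ · · ·│3
2│· · ♙ ♗ · ♙ ♙ ♙│2
1│♖ · · ♕ ♔ ♗ ♘ ♖│1
  ─────────────────
  a b c d e f g h


4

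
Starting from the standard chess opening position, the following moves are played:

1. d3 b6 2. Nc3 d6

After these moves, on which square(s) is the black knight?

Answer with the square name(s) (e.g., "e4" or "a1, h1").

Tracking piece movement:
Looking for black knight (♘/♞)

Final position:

  a b c d e f g h
  ─────────────────
8│♜ ♞ ♝ ♛ ♚ ♝ ♞ ♜│8
7│♟ · ♟ · ♟ ♟ ♟ ♟│7
6│· ♟ · ♟ · · · ·│6
5│· · · · · · · ·│5
4│· · · · · · · ·│4
3│· · ♘ ♙ · · · ·│3
2│♙ ♙ ♙ · ♙ ♙ ♙ ♙│2
1│♖ · ♗ ♕ ♔ ♗ ♘ ♖│1
  ─────────────────
  a b c d e f g h


b8, g8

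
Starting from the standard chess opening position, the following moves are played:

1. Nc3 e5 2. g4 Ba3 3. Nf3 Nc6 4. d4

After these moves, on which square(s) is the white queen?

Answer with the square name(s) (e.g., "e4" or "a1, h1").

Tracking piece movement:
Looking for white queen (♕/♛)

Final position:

  a b c d e f g h
  ─────────────────
8│♜ · ♝ ♛ ♚ · ♞ ♜│8
7│♟ ♟ ♟ ♟ · ♟ ♟ ♟│7
6│· · ♞ · · · · ·│6
5│· · · · ♟ · · ·│5
4│· · · ♙ · · ♙ ·│4
3│♝ · ♘ · · ♘ · ·│3
2│♙ ♙ ♙ · ♙ ♙ · ♙│2
1│♖ · ♗ ♕ ♔ ♗ · ♖│1
  ─────────────────
  a b c d e f g h


d1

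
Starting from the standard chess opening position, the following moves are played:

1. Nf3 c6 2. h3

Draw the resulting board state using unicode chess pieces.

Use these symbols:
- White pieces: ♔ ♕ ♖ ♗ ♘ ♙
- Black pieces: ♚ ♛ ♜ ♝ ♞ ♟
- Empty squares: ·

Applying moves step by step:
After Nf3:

♜ ♞ ♝ ♛ ♚ ♝ ♞ ♜
♟ ♟ ♟ ♟ ♟ ♟ ♟ ♟
· · · · · · · ·
· · · · · · · ·
· · · · · · · ·
· · · · · ♘ · ·
♙ ♙ ♙ ♙ ♙ ♙ ♙ ♙
♖ ♘ ♗ ♕ ♔ ♗ · ♖


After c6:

♜ ♞ ♝ ♛ ♚ ♝ ♞ ♜
♟ ♟ · ♟ ♟ ♟ ♟ ♟
· · ♟ · · · · ·
· · · · · · · ·
· · · · · · · ·
· · · · · ♘ · ·
♙ ♙ ♙ ♙ ♙ ♙ ♙ ♙
♖ ♘ ♗ ♕ ♔ ♗ · ♖


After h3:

♜ ♞ ♝ ♛ ♚ ♝ ♞ ♜
♟ ♟ · ♟ ♟ ♟ ♟ ♟
· · ♟ · · · · ·
· · · · · · · ·
· · · · · · · ·
· · · · · ♘ · ♙
♙ ♙ ♙ ♙ ♙ ♙ ♙ ·
♖ ♘ ♗ ♕ ♔ ♗ · ♖



  a b c d e f g h
  ─────────────────
8│♜ ♞ ♝ ♛ ♚ ♝ ♞ ♜│8
7│♟ ♟ · ♟ ♟ ♟ ♟ ♟│7
6│· · ♟ · · · · ·│6
5│· · · · · · · ·│5
4│· · · · · · · ·│4
3│· · · · · ♘ · ♙│3
2│♙ ♙ ♙ ♙ ♙ ♙ ♙ ·│2
1│♖ ♘ ♗ ♕ ♔ ♗ · ♖│1
  ─────────────────
  a b c d e f g h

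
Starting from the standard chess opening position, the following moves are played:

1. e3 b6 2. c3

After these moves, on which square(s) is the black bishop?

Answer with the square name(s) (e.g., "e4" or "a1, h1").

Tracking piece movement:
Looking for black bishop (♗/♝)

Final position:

  a b c d e f g h
  ─────────────────
8│♜ ♞ ♝ ♛ ♚ ♝ ♞ ♜│8
7│♟ · ♟ ♟ ♟ ♟ ♟ ♟│7
6│· ♟ · · · · · ·│6
5│· · · · · · · ·│5
4│· · · · · · · ·│4
3│· · ♙ · ♙ · · ·│3
2│♙ ♙ · ♙ · ♙ ♙ ♙│2
1│♖ ♘ ♗ ♕ ♔ ♗ ♘ ♖│1
  ─────────────────
  a b c d e f g h


c8, f8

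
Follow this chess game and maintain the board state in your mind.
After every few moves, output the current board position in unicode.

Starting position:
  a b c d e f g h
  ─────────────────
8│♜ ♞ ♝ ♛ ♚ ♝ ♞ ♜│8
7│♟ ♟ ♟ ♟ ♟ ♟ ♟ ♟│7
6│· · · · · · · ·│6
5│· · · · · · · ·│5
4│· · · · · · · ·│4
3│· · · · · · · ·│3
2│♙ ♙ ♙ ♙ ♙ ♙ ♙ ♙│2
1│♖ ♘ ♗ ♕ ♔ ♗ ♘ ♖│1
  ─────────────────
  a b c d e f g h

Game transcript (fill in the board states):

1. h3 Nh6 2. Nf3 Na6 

  a b c d e f g h
  ─────────────────
8│♜ · ♝ ♛ ♚ ♝ · ♜│8
7│♟ ♟ ♟ ♟ ♟ ♟ ♟ ♟│7
6│♞ · · · · · · ♞│6
5│· · · · · · · ·│5
4│· · · · · · · ·│4
3│· · · · · ♘ · ♙│3
2│♙ ♙ ♙ ♙ ♙ ♙ ♙ ·│2
1│♖ ♘ ♗ ♕ ♔ ♗ · ♖│1
  ─────────────────
  a b c d e f g h

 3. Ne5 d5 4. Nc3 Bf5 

  a b c d e f g h
  ─────────────────
8│♜ · · ♛ ♚ ♝ · ♜│8
7│♟ ♟ ♟ · ♟ ♟ ♟ ♟│7
6│♞ · · · · · · ♞│6
5│· · · ♟ ♘ ♝ · ·│5
4│· · · · · · · ·│4
3│· · ♘ · · · · ♙│3
2│♙ ♙ ♙ ♙ ♙ ♙ ♙ ·│2
1│♖ · ♗ ♕ ♔ ♗ · ♖│1
  ─────────────────
  a b c d e f g h

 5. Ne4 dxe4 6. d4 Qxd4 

  a b c d e f g h
  ─────────────────
8│♜ · · · ♚ ♝ · ♜│8
7│♟ ♟ ♟ · ♟ ♟ ♟ ♟│7
6│♞ · · · · · · ♞│6
5│· · · · ♘ ♝ · ·│5
4│· · · ♛ ♟ · · ·│4
3│· · · · · · · ♙│3
2│♙ ♙ ♙ · ♙ ♙ ♙ ·│2
1│♖ · ♗ ♕ ♔ ♗ · ♖│1
  ─────────────────
  a b c d e f g h



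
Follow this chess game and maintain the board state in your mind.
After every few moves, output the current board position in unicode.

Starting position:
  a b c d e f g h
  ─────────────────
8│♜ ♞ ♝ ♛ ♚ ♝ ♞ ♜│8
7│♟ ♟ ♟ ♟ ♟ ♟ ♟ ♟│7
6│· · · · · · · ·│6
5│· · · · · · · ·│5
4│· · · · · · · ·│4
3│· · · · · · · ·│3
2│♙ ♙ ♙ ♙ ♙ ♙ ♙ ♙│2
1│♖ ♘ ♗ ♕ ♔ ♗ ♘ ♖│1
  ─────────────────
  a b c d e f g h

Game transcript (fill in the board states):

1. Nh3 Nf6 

  a b c d e f g h
  ─────────────────
8│♜ ♞ ♝ ♛ ♚ ♝ · ♜│8
7│♟ ♟ ♟ ♟ ♟ ♟ ♟ ♟│7
6│· · · · · ♞ · ·│6
5│· · · · · · · ·│5
4│· · · · · · · ·│4
3│· · · · · · · ♘│3
2│♙ ♙ ♙ ♙ ♙ ♙ ♙ ♙│2
1│♖ ♘ ♗ ♕ ♔ ♗ · ♖│1
  ─────────────────
  a b c d e f g h

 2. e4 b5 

  a b c d e f g h
  ─────────────────
8│♜ ♞ ♝ ♛ ♚ ♝ · ♜│8
7│♟ · ♟ ♟ ♟ ♟ ♟ ♟│7
6│· · · · · ♞ · ·│6
5│· ♟ · · · · · ·│5
4│· · · · ♙ · · ·│4
3│· · · · · · · ♘│3
2│♙ ♙ ♙ ♙ · ♙ ♙ ♙│2
1│♖ ♘ ♗ ♕ ♔ ♗ · ♖│1
  ─────────────────
  a b c d e f g h

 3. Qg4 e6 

  a b c d e f g h
  ─────────────────
8│♜ ♞ ♝ ♛ ♚ ♝ · ♜│8
7│♟ · ♟ ♟ · ♟ ♟ ♟│7
6│· · · · ♟ ♞ · ·│6
5│· ♟ · · · · · ·│5
4│· · · · ♙ · ♕ ·│4
3│· · · · · · · ♘│3
2│♙ ♙ ♙ ♙ · ♙ ♙ ♙│2
1│♖ ♘ ♗ · ♔ ♗ · ♖│1
  ─────────────────
  a b c d e f g h

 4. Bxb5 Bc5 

  a b c d e f g h
  ─────────────────
8│♜ ♞ ♝ ♛ ♚ · · ♜│8
7│♟ · ♟ ♟ · ♟ ♟ ♟│7
6│· · · · ♟ ♞ · ·│6
5│· ♗ ♝ · · · · ·│5
4│· · · · ♙ · ♕ ·│4
3│· · · · · · · ♘│3
2│♙ ♙ ♙ ♙ · ♙ ♙ ♙│2
1│♖ ♘ ♗ · ♔ · · ♖│1
  ─────────────────
  a b c d e f g h



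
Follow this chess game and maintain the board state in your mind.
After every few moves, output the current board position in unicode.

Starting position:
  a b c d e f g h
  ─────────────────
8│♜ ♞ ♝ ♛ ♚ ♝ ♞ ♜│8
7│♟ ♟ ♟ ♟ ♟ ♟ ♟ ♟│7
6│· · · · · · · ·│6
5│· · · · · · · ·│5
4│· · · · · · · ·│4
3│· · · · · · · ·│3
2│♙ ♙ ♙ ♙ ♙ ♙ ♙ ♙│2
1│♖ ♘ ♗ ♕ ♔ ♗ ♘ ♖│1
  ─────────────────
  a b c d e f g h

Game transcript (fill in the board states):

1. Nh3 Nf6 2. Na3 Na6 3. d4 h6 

  a b c d e f g h
  ─────────────────
8│♜ · ♝ ♛ ♚ ♝ · ♜│8
7│♟ ♟ ♟ ♟ ♟ ♟ ♟ ·│7
6│♞ · · · · ♞ · ♟│6
5│· · · · · · · ·│5
4│· · · ♙ · · · ·│4
3│♘ · · · · · · ♘│3
2│♙ ♙ ♙ · ♙ ♙ ♙ ♙│2
1│♖ · ♗ ♕ ♔ ♗ · ♖│1
  ─────────────────
  a b c d e f g h

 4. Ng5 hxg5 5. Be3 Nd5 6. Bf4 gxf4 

  a b c d e f g h
  ─────────────────
8│♜ · ♝ ♛ ♚ ♝ · ♜│8
7│♟ ♟ ♟ ♟ ♟ ♟ ♟ ·│7
6│♞ · · · · · · ·│6
5│· · · ♞ · · · ·│5
4│· · · ♙ · ♟ · ·│4
3│♘ · · · · · · ·│3
2│♙ ♙ ♙ · ♙ ♙ ♙ ♙│2
1│♖ · · ♕ ♔ ♗ · ♖│1
  ─────────────────
  a b c d e f g h

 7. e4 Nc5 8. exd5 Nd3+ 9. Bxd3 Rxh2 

  a b c d e f g h
  ─────────────────
8│♜ · ♝ ♛ ♚ ♝ · ·│8
7│♟ ♟ ♟ ♟ ♟ ♟ ♟ ·│7
6│· · · · · · · ·│6
5│· · · ♙ · · · ·│5
4│· · · ♙ · ♟ · ·│4
3│♘ · · ♗ · · · ·│3
2│♙ ♙ ♙ · · ♙ ♙ ♜│2
1│♖ · · ♕ ♔ · · ♖│1
  ─────────────────
  a b c d e f g h

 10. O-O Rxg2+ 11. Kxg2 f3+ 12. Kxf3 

  a b c d e f g h
  ─────────────────
8│♜ · ♝ ♛ ♚ ♝ · ·│8
7│♟ ♟ ♟ ♟ ♟ ♟ ♟ ·│7
6│· · · · · · · ·│6
5│· · · ♙ · · · ·│5
4│· · · ♙ · · · ·│4
3│♘ · · ♗ · ♔ · ·│3
2│♙ ♙ ♙ · · ♙ · ·│2
1│♖ · · ♕ · ♖ · ·│1
  ─────────────────
  a b c d e f g h


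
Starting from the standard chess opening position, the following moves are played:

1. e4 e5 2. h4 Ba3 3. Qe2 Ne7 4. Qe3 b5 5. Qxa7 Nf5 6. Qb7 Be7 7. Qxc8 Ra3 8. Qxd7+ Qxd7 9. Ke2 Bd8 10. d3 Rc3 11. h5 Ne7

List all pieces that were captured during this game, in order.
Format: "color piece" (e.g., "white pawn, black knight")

Tracking captures:
  Qxa7: captured black pawn
  Qxc8: captured black bishop
  Qxd7+: captured black pawn
  Qxd7: captured white queen

black pawn, black bishop, black pawn, white queen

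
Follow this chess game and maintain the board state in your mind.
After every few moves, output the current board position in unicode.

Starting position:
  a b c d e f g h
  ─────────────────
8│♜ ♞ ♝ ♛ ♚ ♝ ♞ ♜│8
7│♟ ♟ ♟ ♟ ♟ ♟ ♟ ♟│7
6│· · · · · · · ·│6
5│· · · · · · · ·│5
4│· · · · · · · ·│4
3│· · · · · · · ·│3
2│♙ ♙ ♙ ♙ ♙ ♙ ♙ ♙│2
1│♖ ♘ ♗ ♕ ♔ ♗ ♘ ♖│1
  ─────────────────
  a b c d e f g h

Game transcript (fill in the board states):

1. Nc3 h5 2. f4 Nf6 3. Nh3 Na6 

  a b c d e f g h
  ─────────────────
8│♜ · ♝ ♛ ♚ ♝ · ♜│8
7│♟ ♟ ♟ ♟ ♟ ♟ ♟ ·│7
6│♞ · · · · ♞ · ·│6
5│· · · · · · · ♟│5
4│· · · · · ♙ · ·│4
3│· · ♘ · · · · ♘│3
2│♙ ♙ ♙ ♙ ♙ · ♙ ♙│2
1│♖ · ♗ ♕ ♔ ♗ · ♖│1
  ─────────────────
  a b c d e f g h

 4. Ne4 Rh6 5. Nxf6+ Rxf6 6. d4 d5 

  a b c d e f g h
  ─────────────────
8│♜ · ♝ ♛ ♚ ♝ · ·│8
7│♟ ♟ ♟ · ♟ ♟ ♟ ·│7
6│♞ · · · · ♜ · ·│6
5│· · · ♟ · · · ♟│5
4│· · · ♙ · ♙ · ·│4
3│· · · · · · · ♘│3
2│♙ ♙ ♙ · ♙ · ♙ ♙│2
1│♖ · ♗ ♕ ♔ ♗ · ♖│1
  ─────────────────
  a b c d e f g h

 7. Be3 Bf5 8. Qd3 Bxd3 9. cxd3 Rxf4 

  a b c d e f g h
  ─────────────────
8│♜ · · ♛ ♚ ♝ · ·│8
7│♟ ♟ ♟ · ♟ ♟ ♟ ·│7
6│♞ · · · · · · ·│6
5│· · · ♟ · · · ♟│5
4│· · · ♙ · ♜ · ·│4
3│· · · ♙ ♗ · · ♘│3
2│♙ ♙ · · ♙ · ♙ ♙│2
1│♖ · · · ♔ ♗ · ♖│1
  ─────────────────
  a b c d e f g h

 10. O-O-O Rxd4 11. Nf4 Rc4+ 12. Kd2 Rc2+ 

  a b c d e f g h
  ─────────────────
8│♜ · · ♛ ♚ ♝ · ·│8
7│♟ ♟ ♟ · ♟ ♟ ♟ ·│7
6│♞ · · · · · · ·│6
5│· · · ♟ · · · ♟│5
4│· · · · · ♘ · ·│4
3│· · · ♙ ♗ · · ·│3
2│♙ ♙ ♜ ♔ ♙ · ♙ ♙│2
1│· · · ♖ · ♗ · ♖│1
  ─────────────────
  a b c d e f g h

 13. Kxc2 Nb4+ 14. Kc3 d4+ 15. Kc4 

  a b c d e f g h
  ─────────────────
8│♜ · · ♛ ♚ ♝ · ·│8
7│♟ ♟ ♟ · ♟ ♟ ♟ ·│7
6│· · · · · · · ·│6
5│· · · · · · · ♟│5
4│· ♞ ♔ ♟ · ♘ · ·│4
3│· · · ♙ ♗ · · ·│3
2│♙ ♙ · · ♙ · ♙ ♙│2
1│· · · ♖ · ♗ · ♖│1
  ─────────────────
  a b c d e f g h


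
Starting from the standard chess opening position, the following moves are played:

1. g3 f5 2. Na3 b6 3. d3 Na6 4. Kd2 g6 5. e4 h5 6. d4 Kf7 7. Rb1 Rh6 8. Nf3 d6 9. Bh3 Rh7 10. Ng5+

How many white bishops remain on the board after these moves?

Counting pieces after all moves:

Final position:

  a b c d e f g h
  ─────────────────
8│♜ · ♝ ♛ · ♝ ♞ ·│8
7│♟ · ♟ · ♟ ♚ · ♜│7
6│♞ ♟ · ♟ · · ♟ ·│6
5│· · · · · ♟ ♘ ♟│5
4│· · · ♙ ♙ · · ·│4
3│♘ · · · · · ♙ ♗│3
2│♙ ♙ ♙ ♔ · ♙ · ♙│2
1│· ♖ ♗ ♕ · · · ♖│1
  ─────────────────
  a b c d e f g h


2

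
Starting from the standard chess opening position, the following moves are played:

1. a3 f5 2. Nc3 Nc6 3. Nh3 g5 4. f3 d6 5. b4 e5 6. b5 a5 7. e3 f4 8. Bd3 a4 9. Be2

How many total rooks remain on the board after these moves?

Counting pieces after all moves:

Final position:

  a b c d e f g h
  ─────────────────
8│♜ · ♝ ♛ ♚ ♝ ♞ ♜│8
7│· ♟ ♟ · · · · ♟│7
6│· · ♞ ♟ · · · ·│6
5│· ♙ · · ♟ · ♟ ·│5
4│♟ · · · · ♟ · ·│4
3│♙ · ♘ · ♙ ♙ · ♘│3
2│· · ♙ ♙ ♗ · ♙ ♙│2
1│♖ · ♗ ♕ ♔ · · ♖│1
  ─────────────────
  a b c d e f g h


4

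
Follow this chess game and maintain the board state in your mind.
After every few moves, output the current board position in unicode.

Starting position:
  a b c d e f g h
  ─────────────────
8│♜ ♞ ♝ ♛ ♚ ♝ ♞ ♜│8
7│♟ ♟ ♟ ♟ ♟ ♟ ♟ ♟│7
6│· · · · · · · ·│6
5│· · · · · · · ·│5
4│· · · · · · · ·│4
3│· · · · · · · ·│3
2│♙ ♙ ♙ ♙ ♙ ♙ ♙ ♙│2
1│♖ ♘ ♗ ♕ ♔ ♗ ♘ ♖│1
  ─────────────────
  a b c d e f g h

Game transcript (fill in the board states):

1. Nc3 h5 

  a b c d e f g h
  ─────────────────
8│♜ ♞ ♝ ♛ ♚ ♝ ♞ ♜│8
7│♟ ♟ ♟ ♟ ♟ ♟ ♟ ·│7
6│· · · · · · · ·│6
5│· · · · · · · ♟│5
4│· · · · · · · ·│4
3│· · ♘ · · · · ·│3
2│♙ ♙ ♙ ♙ ♙ ♙ ♙ ♙│2
1│♖ · ♗ ♕ ♔ ♗ ♘ ♖│1
  ─────────────────
  a b c d e f g h

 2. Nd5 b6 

  a b c d e f g h
  ─────────────────
8│♜ ♞ ♝ ♛ ♚ ♝ ♞ ♜│8
7│♟ · ♟ ♟ ♟ ♟ ♟ ·│7
6│· ♟ · · · · · ·│6
5│· · · ♘ · · · ♟│5
4│· · · · · · · ·│4
3│· · · · · · · ·│3
2│♙ ♙ ♙ ♙ ♙ ♙ ♙ ♙│2
1│♖ · ♗ ♕ ♔ ♗ ♘ ♖│1
  ─────────────────
  a b c d e f g h

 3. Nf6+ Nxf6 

  a b c d e f g h
  ─────────────────
8│♜ ♞ ♝ ♛ ♚ ♝ · ♜│8
7│♟ · ♟ ♟ ♟ ♟ ♟ ·│7
6│· ♟ · · · ♞ · ·│6
5│· · · · · · · ♟│5
4│· · · · · · · ·│4
3│· · · · · · · ·│3
2│♙ ♙ ♙ ♙ ♙ ♙ ♙ ♙│2
1│♖ · ♗ ♕ ♔ ♗ ♘ ♖│1
  ─────────────────
  a b c d e f g h

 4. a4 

  a b c d e f g h
  ─────────────────
8│♜ ♞ ♝ ♛ ♚ ♝ · ♜│8
7│♟ · ♟ ♟ ♟ ♟ ♟ ·│7
6│· ♟ · · · ♞ · ·│6
5│· · · · · · · ♟│5
4│♙ · · · · · · ·│4
3│· · · · · · · ·│3
2│· ♙ ♙ ♙ ♙ ♙ ♙ ♙│2
1│♖ · ♗ ♕ ♔ ♗ ♘ ♖│1
  ─────────────────
  a b c d e f g h


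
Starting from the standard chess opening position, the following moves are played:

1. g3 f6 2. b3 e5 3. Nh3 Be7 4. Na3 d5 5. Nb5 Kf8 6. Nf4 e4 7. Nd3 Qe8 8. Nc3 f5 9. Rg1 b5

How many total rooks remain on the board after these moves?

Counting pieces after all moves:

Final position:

  a b c d e f g h
  ─────────────────
8│♜ ♞ ♝ · ♛ ♚ ♞ ♜│8
7│♟ · ♟ · ♝ · ♟ ♟│7
6│· · · · · · · ·│6
5│· ♟ · ♟ · ♟ · ·│5
4│· · · · ♟ · · ·│4
3│· ♙ ♘ ♘ · · ♙ ·│3
2│♙ · ♙ ♙ ♙ ♙ · ♙│2
1│♖ · ♗ ♕ ♔ ♗ ♖ ·│1
  ─────────────────
  a b c d e f g h


4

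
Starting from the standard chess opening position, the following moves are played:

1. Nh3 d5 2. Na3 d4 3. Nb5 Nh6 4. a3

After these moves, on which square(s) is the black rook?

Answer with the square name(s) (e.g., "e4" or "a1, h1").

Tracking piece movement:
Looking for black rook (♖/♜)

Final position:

  a b c d e f g h
  ─────────────────
8│♜ ♞ ♝ ♛ ♚ ♝ · ♜│8
7│♟ ♟ ♟ · ♟ ♟ ♟ ♟│7
6│· · · · · · · ♞│6
5│· ♘ · · · · · ·│5
4│· · · ♟ · · · ·│4
3│♙ · · · · · · ♘│3
2│· ♙ ♙ ♙ ♙ ♙ ♙ ♙│2
1│♖ · ♗ ♕ ♔ ♗ · ♖│1
  ─────────────────
  a b c d e f g h


a8, h8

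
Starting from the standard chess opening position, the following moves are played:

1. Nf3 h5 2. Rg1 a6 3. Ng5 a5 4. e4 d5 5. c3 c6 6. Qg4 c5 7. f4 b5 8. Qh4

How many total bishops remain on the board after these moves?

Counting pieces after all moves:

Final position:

  a b c d e f g h
  ─────────────────
8│♜ ♞ ♝ ♛ ♚ ♝ ♞ ♜│8
7│· · · · ♟ ♟ ♟ ·│7
6│· · · · · · · ·│6
5│♟ ♟ ♟ ♟ · · ♘ ♟│5
4│· · · · ♙ ♙ · ♕│4
3│· · ♙ · · · · ·│3
2│♙ ♙ · ♙ · · ♙ ♙│2
1│♖ ♘ ♗ · ♔ ♗ ♖ ·│1
  ─────────────────
  a b c d e f g h


4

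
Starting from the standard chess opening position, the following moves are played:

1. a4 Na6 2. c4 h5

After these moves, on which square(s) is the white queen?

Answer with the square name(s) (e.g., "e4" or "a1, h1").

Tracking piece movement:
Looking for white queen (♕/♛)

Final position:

  a b c d e f g h
  ─────────────────
8│♜ · ♝ ♛ ♚ ♝ ♞ ♜│8
7│♟ ♟ ♟ ♟ ♟ ♟ ♟ ·│7
6│♞ · · · · · · ·│6
5│· · · · · · · ♟│5
4│♙ · ♙ · · · · ·│4
3│· · · · · · · ·│3
2│· ♙ · ♙ ♙ ♙ ♙ ♙│2
1│♖ ♘ ♗ ♕ ♔ ♗ ♘ ♖│1
  ─────────────────
  a b c d e f g h


d1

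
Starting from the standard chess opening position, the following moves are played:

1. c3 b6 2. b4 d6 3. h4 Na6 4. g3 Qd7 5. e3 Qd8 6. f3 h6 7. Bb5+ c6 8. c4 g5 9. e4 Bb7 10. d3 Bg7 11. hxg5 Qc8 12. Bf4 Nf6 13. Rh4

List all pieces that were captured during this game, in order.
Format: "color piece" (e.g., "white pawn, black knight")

Tracking captures:
  hxg5: captured black pawn

black pawn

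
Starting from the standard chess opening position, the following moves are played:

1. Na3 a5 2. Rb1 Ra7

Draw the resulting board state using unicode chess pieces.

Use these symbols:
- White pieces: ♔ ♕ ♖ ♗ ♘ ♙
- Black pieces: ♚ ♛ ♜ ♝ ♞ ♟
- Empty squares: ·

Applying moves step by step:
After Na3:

♜ ♞ ♝ ♛ ♚ ♝ ♞ ♜
♟ ♟ ♟ ♟ ♟ ♟ ♟ ♟
· · · · · · · ·
· · · · · · · ·
· · · · · · · ·
♘ · · · · · · ·
♙ ♙ ♙ ♙ ♙ ♙ ♙ ♙
♖ · ♗ ♕ ♔ ♗ ♘ ♖


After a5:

♜ ♞ ♝ ♛ ♚ ♝ ♞ ♜
· ♟ ♟ ♟ ♟ ♟ ♟ ♟
· · · · · · · ·
♟ · · · · · · ·
· · · · · · · ·
♘ · · · · · · ·
♙ ♙ ♙ ♙ ♙ ♙ ♙ ♙
♖ · ♗ ♕ ♔ ♗ ♘ ♖


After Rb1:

♜ ♞ ♝ ♛ ♚ ♝ ♞ ♜
· ♟ ♟ ♟ ♟ ♟ ♟ ♟
· · · · · · · ·
♟ · · · · · · ·
· · · · · · · ·
♘ · · · · · · ·
♙ ♙ ♙ ♙ ♙ ♙ ♙ ♙
· ♖ ♗ ♕ ♔ ♗ ♘ ♖


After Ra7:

· ♞ ♝ ♛ ♚ ♝ ♞ ♜
♜ ♟ ♟ ♟ ♟ ♟ ♟ ♟
· · · · · · · ·
♟ · · · · · · ·
· · · · · · · ·
♘ · · · · · · ·
♙ ♙ ♙ ♙ ♙ ♙ ♙ ♙
· ♖ ♗ ♕ ♔ ♗ ♘ ♖



  a b c d e f g h
  ─────────────────
8│· ♞ ♝ ♛ ♚ ♝ ♞ ♜│8
7│♜ ♟ ♟ ♟ ♟ ♟ ♟ ♟│7
6│· · · · · · · ·│6
5│♟ · · · · · · ·│5
4│· · · · · · · ·│4
3│♘ · · · · · · ·│3
2│♙ ♙ ♙ ♙ ♙ ♙ ♙ ♙│2
1│· ♖ ♗ ♕ ♔ ♗ ♘ ♖│1
  ─────────────────
  a b c d e f g h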